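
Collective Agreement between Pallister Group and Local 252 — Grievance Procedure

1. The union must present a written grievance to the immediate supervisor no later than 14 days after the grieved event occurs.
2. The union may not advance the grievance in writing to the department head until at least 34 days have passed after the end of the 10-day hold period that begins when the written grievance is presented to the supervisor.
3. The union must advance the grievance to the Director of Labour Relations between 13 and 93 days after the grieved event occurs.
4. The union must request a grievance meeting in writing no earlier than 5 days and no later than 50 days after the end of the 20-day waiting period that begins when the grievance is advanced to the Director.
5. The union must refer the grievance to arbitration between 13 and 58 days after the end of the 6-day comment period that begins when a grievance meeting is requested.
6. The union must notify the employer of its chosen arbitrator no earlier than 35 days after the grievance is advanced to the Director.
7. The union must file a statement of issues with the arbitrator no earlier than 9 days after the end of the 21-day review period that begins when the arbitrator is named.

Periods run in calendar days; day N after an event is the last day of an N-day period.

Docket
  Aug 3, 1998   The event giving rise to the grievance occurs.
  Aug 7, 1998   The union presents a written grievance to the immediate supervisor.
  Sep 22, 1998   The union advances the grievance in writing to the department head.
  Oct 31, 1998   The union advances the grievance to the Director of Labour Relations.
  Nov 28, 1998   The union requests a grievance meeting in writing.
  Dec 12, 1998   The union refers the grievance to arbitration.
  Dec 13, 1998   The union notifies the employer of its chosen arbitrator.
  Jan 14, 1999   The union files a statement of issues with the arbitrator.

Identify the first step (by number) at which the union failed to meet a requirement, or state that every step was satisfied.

Step 5

Step 1 — counting 14 days from Aug 3, 1998 (when the grieved event occurs) gives a deadline of Aug 17, 1998; Aug 7, 1998 is within that limit.
Step 2 — must wait 34 days from Aug 17, 1998 (end of the 10-day hold period, which began when the written grievance is presented to the supervisor on Aug 7, 1998), so not before Sep 20, 1998; Sep 22, 1998 is on or after that date.
Step 3 — 13 and 93 days from Aug 3, 1998 (when the grieved event occurs) are Aug 16, 1998 and Nov 4, 1998 respectively; done Oct 31, 1998, which is between those dates.
Step 4 — 5 and 50 days from Nov 20, 1998 (end of the 20-day waiting period, which began when the grievance is advanced to the Director on Oct 31, 1998) are Nov 25, 1998 and Jan 9, 1999 respectively; done Nov 28, 1998 — within the window.
Step 5 — 13 and 58 days from Dec 4, 1998 (end of the 6-day comment period, which began when a grievance meeting is requested on Nov 28, 1998) are Dec 17, 1998 and Jan 31, 1999 respectively; done Dec 12, 1998 — 5 days before the window opened.
That is the first point of non-compliance.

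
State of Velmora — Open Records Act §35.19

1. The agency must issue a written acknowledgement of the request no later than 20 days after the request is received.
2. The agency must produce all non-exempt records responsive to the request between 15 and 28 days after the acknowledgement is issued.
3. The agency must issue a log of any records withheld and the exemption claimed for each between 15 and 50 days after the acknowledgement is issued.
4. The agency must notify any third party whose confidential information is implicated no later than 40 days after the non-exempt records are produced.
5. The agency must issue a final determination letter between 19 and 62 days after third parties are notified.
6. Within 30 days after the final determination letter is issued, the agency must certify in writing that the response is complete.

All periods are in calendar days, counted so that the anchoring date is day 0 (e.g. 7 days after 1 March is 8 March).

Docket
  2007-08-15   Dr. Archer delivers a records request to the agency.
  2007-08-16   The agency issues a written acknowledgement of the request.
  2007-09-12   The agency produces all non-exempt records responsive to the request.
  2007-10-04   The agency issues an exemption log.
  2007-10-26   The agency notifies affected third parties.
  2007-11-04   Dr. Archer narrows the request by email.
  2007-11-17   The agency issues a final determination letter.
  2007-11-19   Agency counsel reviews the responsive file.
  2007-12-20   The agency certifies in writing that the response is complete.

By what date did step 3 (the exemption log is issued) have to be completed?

2007-10-05

Step 3 runs from 2007-08-16, when the acknowledgement is issued. The window is 15–50 days after 2007-08-16; it closes on 2007-10-05.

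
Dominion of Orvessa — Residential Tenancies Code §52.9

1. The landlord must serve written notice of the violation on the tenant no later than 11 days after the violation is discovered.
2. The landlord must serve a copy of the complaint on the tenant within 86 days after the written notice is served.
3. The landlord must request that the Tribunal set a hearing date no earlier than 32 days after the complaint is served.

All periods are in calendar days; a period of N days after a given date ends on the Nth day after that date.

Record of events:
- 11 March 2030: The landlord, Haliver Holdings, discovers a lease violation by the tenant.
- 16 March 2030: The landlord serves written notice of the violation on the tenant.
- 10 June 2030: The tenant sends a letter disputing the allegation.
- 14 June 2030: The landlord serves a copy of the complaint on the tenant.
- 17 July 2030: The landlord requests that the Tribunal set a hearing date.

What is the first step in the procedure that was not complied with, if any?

Step 1: 11 days after 11 March 2030 (when the violation is discovered) is 22 March 2030; done 16 March 2030 — timely.
Step 2: 86 days after 16 March 2030 (when the written notice is served) is 10 June 2030; done 14 June 2030 — 4 days late.
No need to go further; step 2 was not satisfied.

Step 2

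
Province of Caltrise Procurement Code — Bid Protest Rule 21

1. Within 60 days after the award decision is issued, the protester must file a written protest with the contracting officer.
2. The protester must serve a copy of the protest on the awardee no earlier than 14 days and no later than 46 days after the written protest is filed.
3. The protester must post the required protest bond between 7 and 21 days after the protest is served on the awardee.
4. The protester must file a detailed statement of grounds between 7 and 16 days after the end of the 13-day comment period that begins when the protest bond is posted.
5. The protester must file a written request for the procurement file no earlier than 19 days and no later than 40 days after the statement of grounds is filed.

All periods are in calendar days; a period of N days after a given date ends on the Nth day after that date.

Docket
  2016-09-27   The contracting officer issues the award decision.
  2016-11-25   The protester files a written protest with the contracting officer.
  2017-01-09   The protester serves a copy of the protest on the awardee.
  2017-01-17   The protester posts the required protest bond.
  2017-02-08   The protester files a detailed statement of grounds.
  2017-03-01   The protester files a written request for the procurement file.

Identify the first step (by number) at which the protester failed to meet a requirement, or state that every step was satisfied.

Step 1: 60 days after 2016-09-27 (when the award decision is issued) is 2016-11-26; completed 2016-11-25, before the deadline.
Step 2: the window is 14–46 days after 2016-11-25 (when the written protest is filed), so 2016-12-09 through 2017-01-10; done 2017-01-09, which is between those dates.
Step 3: the window is 7–21 days after 2017-01-09 (when the protest is served on the awardee), so 2017-01-16 through 2017-01-30; done 2017-01-17, which is between those dates.
Step 4: the window is 7–16 days after 2017-01-30 (end of the 13-day comment period, which began when the protest bond is posted on 2017-01-17), so 2017-02-06 through 2017-02-15; done 2017-02-08 — within the window.
Step 5: the window is 19–40 days after 2017-02-08 (when the statement of grounds is filed), so 2017-02-27 through 2017-03-20; done 2017-03-01 — within the window.

None — every step was satisfied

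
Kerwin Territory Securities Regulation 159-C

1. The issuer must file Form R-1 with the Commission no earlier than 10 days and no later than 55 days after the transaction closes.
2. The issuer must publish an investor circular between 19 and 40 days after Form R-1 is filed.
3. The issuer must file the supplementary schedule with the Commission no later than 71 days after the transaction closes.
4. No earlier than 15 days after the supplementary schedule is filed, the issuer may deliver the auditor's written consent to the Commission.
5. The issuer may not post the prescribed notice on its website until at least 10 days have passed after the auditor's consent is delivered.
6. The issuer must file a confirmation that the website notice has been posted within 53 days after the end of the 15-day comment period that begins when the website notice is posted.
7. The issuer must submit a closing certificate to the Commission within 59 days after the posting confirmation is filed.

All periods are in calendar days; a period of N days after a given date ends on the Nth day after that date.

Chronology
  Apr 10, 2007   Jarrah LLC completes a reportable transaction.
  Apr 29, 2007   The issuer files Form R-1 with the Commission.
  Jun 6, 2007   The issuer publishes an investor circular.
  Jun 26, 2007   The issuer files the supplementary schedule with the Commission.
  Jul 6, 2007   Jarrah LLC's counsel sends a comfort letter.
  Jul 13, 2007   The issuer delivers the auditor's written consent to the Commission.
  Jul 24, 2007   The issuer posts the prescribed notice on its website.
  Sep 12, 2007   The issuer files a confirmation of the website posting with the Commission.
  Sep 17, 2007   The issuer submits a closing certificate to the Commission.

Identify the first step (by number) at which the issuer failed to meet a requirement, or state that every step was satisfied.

Step 3

Step 1 — 10 and 55 days from Apr 10, 2007 (when the transaction closes) are Apr 20, 2007 and Jun 4, 2007 respectively; done Apr 29, 2007 — within the window.
Step 2 — 19 and 40 days from Apr 29, 2007 (when Form R-1 is filed) are May 18, 2007 and Jun 8, 2007 respectively; Jun 6, 2007 falls inside that range.
Step 3 — counting 71 days from Apr 10, 2007 (when the transaction closes) gives a deadline of Jun 20, 2007; Jun 26, 2007 misses that deadline by 6 days.
That is the first point of non-compliance.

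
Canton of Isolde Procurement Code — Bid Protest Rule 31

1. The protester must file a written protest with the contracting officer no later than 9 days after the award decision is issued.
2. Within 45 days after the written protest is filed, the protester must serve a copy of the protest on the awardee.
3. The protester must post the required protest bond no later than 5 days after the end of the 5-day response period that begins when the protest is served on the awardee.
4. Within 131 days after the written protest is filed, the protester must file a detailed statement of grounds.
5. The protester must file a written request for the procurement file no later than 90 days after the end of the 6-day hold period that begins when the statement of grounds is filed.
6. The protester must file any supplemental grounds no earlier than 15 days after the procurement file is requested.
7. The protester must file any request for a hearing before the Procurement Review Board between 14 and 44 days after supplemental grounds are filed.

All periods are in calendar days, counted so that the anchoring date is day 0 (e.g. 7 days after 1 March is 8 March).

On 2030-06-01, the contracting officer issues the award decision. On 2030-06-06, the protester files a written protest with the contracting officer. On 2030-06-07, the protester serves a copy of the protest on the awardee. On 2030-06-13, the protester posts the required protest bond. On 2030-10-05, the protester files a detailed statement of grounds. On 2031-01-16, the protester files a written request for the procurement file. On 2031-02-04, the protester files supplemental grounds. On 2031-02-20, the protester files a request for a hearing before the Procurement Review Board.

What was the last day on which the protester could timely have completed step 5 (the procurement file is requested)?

The statement of grounds is filed on 2030-10-05; the 6-day hold period therefore ends 2030-10-11, and step 5 runs from that date. 90 days after 2030-10-11 is 2031-01-09.

2031-01-09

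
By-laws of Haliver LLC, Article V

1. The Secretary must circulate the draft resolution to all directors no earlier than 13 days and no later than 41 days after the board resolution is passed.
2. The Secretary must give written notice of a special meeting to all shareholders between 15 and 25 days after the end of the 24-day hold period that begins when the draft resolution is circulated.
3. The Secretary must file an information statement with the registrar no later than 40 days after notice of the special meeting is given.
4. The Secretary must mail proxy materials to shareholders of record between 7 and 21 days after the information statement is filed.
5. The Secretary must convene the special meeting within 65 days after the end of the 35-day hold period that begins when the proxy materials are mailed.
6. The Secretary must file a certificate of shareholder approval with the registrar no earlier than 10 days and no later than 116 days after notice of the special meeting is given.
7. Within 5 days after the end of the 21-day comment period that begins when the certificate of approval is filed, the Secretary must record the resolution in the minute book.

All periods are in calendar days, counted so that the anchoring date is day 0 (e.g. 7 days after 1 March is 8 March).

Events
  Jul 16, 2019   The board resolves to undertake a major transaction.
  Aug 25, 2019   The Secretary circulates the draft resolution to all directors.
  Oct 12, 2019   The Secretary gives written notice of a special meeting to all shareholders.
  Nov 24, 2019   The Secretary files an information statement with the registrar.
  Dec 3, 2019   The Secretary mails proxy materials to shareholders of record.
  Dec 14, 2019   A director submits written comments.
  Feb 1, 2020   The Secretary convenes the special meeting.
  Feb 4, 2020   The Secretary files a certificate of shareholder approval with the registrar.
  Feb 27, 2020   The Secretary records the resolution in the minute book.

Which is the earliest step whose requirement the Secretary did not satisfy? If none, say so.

(1) the permitted window runs from Jul 16, 2019 + 13 = Jul 29, 2019 to Jul 16, 2019 + 41 = Aug 26, 2019; Aug 25, 2019 falls inside that range.
(2) the permitted window runs from Sep 18, 2019 + 15 = Oct 3, 2019 to Sep 18, 2019 + 25 = Oct 13, 2019; done Oct 12, 2019, which is between those dates.
(3) due by Oct 12, 2019 + 40 days = Nov 21, 2019; not done until Nov 24, 2019, 3 days after the deadline.

Step 3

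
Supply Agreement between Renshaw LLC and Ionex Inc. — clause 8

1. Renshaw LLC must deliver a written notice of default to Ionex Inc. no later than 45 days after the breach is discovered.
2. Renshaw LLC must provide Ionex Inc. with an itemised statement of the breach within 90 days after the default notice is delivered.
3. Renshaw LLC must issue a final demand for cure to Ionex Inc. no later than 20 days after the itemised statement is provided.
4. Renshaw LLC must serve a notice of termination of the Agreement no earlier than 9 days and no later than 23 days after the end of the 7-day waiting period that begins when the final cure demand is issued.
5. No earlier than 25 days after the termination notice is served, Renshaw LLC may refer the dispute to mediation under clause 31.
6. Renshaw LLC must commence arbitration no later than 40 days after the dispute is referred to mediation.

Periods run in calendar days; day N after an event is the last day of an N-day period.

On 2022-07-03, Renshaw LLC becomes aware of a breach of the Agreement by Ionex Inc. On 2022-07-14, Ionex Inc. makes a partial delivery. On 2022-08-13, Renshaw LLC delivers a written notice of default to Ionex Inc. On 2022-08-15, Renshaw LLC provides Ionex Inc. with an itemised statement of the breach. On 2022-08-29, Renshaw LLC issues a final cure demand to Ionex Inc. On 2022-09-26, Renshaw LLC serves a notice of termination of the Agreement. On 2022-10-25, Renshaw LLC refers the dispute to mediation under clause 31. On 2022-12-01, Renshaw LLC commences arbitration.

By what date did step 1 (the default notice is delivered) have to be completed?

Step 1 runs from 2022-07-03, when the breach is discovered. 45 days after 2022-07-03 is 2022-08-17.

2022-08-17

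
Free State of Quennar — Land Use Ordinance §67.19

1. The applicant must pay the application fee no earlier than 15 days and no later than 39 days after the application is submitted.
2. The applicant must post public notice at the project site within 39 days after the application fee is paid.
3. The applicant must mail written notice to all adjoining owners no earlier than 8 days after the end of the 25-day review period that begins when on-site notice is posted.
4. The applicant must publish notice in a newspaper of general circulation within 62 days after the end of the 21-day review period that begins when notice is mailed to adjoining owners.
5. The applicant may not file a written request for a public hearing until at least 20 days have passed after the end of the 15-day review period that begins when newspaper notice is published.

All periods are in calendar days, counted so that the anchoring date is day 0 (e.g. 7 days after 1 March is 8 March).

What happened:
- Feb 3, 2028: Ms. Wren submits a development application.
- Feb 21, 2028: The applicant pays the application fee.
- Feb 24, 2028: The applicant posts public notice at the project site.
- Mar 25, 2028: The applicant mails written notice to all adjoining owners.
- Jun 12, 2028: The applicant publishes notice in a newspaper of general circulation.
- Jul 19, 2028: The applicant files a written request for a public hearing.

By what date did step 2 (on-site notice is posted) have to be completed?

Step 2 runs from Feb 21, 2028, when the application fee is paid. 39 days after Feb 21, 2028 is Mar 31, 2028.

Mar 31, 2028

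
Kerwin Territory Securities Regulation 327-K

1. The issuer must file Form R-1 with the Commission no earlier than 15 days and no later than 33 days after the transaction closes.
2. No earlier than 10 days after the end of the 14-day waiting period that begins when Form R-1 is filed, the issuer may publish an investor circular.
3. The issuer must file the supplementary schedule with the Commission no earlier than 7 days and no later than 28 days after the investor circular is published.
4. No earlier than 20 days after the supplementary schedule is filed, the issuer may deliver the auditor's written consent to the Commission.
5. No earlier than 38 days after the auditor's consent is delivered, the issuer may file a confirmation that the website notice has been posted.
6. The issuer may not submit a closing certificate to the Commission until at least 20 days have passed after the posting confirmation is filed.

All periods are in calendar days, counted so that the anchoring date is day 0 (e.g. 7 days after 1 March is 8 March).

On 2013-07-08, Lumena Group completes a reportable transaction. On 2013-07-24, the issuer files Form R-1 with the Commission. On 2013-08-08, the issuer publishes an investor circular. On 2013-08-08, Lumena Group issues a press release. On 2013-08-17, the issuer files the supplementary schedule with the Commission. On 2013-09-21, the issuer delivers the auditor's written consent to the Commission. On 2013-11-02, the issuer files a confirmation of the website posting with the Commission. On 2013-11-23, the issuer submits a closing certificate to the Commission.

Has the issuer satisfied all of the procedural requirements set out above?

No

(1) the permitted window runs from 2013-07-08 + 15 = 2013-07-23 to 2013-07-08 + 33 = 2013-08-10; 2013-07-24 falls inside that range.
(2) permitted from 2013-08-07 + 10 days = 2013-08-17 onward; acted on 2013-08-08, 9 days prematurely.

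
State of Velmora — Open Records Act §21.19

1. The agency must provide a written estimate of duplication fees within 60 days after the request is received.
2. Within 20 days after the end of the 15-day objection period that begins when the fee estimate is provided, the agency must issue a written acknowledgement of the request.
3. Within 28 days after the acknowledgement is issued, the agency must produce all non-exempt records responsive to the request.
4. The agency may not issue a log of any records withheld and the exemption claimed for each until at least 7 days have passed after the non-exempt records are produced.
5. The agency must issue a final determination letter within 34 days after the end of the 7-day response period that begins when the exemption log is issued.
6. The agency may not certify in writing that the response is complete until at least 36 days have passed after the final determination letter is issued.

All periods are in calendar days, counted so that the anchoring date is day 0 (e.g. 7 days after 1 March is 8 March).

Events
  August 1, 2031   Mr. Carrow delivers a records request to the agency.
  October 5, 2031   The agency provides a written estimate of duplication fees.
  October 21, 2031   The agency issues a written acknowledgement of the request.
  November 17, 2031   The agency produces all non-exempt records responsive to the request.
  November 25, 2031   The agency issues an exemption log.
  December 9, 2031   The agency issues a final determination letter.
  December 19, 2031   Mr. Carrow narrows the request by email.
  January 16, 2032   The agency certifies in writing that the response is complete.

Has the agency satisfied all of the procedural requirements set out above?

No

(1) due by August 1, 2031 + 60 days = September 30, 2031; not done until October 5, 2031, 5 days after the deadline.
That is the first point of non-compliance.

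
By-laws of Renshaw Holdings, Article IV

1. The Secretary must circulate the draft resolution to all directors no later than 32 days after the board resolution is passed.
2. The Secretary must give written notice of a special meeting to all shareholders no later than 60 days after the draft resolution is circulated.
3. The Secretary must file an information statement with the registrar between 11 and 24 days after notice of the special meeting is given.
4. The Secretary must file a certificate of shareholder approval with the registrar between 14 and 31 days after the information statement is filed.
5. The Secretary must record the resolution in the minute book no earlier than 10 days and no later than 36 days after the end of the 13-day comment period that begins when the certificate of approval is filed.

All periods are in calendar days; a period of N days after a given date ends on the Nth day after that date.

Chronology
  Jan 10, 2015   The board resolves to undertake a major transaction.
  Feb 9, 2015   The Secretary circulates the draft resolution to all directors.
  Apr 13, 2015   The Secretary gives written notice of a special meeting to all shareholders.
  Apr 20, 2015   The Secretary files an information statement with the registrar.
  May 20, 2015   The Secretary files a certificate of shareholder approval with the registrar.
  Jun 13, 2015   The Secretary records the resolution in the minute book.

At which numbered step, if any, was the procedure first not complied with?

Step 1 — counting 32 days from Jan 10, 2015 (when the board resolution is passed) gives a deadline of Feb 11, 2015; completed Feb 9, 2015, before the deadline.
Step 2 — counting 60 days from Feb 9, 2015 (when the draft resolution is circulated) gives a deadline of Apr 10, 2015; done Apr 13, 2015 — 3 days late.
No need to go further; step 2 was not satisfied.

Step 2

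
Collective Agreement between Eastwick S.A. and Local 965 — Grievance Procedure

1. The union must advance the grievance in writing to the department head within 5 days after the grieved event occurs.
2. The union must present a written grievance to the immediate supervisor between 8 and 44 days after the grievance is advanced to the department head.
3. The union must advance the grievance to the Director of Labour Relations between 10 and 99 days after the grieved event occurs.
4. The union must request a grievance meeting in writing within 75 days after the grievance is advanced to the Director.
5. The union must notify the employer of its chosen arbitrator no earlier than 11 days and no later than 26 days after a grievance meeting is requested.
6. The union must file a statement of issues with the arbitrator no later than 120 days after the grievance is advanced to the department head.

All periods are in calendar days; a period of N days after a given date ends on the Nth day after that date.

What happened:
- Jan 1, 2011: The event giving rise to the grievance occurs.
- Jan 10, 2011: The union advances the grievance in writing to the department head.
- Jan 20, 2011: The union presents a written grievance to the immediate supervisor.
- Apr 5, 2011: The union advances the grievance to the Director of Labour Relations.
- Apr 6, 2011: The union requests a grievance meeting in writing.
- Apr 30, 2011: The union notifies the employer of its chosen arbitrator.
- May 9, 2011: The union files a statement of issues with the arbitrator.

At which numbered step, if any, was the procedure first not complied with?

Step 1 — counting 5 days from Jan 1, 2011 (when the grieved event occurs) gives a deadline of Jan 6, 2011; Jan 10, 2011 misses that deadline by 4 days.

Step 1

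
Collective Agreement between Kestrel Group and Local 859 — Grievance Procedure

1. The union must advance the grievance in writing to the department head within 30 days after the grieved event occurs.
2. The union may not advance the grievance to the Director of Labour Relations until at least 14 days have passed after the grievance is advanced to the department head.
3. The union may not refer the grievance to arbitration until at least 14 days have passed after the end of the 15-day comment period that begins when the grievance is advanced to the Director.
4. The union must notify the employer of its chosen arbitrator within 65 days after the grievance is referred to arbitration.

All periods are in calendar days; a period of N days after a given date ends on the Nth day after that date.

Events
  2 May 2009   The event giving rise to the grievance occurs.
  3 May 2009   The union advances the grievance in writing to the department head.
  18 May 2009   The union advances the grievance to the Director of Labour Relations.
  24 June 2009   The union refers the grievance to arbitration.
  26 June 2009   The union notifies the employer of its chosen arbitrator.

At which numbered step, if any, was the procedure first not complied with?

Step 1 — counting 30 days from 2 May 2009 (when the grieved event occurs) gives a deadline of 1 June 2009; 3 May 2009 is within that limit.
Step 2 — must wait 14 days from 3 May 2009 (when the grievance is advanced to the department head), so not before 17 May 2009; 18 May 2009 is on or after that date.
Step 3 — must wait 14 days from 2 June 2009 (end of the 15-day comment period, which began when the grievance is advanced to the Director on 18 May 2009), so not before 16 June 2009; done 24 June 2009 — permitted.
Step 4 — counting 65 days from 24 June 2009 (when the grievance is referred to arbitration) gives a deadline of 28 August 2009; done 26 June 2009 — timely.

None — every step was satisfied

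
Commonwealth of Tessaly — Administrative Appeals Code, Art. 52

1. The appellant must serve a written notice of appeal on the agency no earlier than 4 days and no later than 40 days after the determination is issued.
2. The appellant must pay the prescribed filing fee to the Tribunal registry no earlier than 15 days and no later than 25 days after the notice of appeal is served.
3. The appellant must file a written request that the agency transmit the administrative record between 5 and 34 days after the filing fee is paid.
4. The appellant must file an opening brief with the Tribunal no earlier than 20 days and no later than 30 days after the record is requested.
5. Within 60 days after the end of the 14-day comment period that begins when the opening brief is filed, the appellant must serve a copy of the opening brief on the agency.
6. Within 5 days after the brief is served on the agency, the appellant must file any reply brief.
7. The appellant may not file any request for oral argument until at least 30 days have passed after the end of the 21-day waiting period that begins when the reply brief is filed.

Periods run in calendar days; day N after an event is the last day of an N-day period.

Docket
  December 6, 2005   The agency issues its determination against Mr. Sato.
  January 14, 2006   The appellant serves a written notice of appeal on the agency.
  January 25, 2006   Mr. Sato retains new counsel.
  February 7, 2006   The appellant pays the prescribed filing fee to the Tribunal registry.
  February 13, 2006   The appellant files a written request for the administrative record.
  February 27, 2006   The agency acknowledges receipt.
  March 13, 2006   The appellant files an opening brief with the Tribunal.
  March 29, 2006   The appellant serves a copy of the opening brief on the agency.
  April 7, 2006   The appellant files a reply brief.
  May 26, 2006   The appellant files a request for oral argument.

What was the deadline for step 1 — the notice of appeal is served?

January 15, 2006

Step 1 runs from December 6, 2005, when the determination is issued. The window is 4–40 days after December 6, 2005; it closes on January 15, 2006.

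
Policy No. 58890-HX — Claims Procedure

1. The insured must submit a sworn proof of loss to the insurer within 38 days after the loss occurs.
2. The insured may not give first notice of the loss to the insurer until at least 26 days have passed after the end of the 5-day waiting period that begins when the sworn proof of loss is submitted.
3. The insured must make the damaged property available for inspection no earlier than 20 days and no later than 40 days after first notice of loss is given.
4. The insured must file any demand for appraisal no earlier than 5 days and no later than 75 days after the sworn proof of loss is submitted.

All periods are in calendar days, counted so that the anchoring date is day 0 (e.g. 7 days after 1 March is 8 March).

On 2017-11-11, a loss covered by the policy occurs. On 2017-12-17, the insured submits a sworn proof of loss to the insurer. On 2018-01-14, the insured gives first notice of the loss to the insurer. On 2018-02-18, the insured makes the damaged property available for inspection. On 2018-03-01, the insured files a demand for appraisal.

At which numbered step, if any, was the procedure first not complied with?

Step 2

Step 1 — counting 38 days from 2017-11-11 (when the loss occurs) gives a deadline of 2017-12-19; 2017-12-17 is within that limit.
Step 2 — must wait 26 days from 2017-12-22 (end of the 5-day waiting period, which began when the sworn proof of loss is submitted on 2017-12-17), so not before 2018-01-17; acted on 2018-01-14, 3 days prematurely.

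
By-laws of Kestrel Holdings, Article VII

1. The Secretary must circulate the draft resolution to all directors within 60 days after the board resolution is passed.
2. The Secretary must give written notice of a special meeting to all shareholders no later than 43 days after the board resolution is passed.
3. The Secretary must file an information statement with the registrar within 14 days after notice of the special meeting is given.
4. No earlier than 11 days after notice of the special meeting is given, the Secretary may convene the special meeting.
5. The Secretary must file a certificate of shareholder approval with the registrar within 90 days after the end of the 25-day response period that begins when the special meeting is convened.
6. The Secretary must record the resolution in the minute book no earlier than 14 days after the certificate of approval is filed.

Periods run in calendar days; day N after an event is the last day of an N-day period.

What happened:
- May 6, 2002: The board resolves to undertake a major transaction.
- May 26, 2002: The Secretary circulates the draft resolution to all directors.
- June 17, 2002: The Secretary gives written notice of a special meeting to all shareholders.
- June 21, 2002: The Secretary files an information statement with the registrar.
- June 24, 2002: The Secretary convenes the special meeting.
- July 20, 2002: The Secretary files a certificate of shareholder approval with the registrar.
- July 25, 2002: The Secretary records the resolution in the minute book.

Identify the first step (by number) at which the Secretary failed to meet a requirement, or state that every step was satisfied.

Step 4

Step 1 — counting 60 days from May 6, 2002 (when the board resolution is passed) gives a deadline of July 5, 2002; completed May 26, 2002, before the deadline.
Step 2 — counting 43 days from May 6, 2002 (when the board resolution is passed) gives a deadline of June 18, 2002; June 17, 2002 is within that limit.
Step 3 — counting 14 days from June 17, 2002 (when notice of the special meeting is given) gives a deadline of July 1, 2002; completed June 21, 2002, before the deadline.
Step 4 — must wait 11 days from June 17, 2002 (when notice of the special meeting is given), so not before June 28, 2002; done June 24, 2002 — 4 days too early.
Later steps need not be reached.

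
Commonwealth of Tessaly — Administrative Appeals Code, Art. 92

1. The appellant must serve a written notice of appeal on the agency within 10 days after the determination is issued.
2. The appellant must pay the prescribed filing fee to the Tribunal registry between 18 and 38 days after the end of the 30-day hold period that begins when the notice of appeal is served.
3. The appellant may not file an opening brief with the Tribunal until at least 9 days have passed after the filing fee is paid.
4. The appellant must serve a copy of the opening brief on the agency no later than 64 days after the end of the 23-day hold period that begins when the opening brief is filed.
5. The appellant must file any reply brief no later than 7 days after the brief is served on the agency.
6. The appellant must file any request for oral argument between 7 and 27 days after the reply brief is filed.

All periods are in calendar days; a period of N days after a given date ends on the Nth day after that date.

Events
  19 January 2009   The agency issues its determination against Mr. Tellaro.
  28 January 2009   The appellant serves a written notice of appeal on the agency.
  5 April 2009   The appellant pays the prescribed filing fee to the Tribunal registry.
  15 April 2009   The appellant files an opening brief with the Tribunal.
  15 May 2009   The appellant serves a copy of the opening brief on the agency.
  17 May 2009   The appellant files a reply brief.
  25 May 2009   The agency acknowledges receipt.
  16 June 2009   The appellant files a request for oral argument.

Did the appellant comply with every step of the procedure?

(1) due by 19 January 2009 + 10 days = 29 January 2009; 28 January 2009 is within that limit.
(2) the permitted window runs from 27 February 2009 + 18 = 17 March 2009 to 27 February 2009 + 38 = 6 April 2009; done 5 April 2009 — within the window.
(3) permitted from 5 April 2009 + 9 days = 14 April 2009 onward; done 15 April 2009 — permitted.
(4) due by 8 May 2009 + 64 days = 11 July 2009; 15 May 2009 is within that limit.
(5) due by 15 May 2009 + 7 days = 22 May 2009; 17 May 2009 is within that limit.
(6) the permitted window runs from 17 May 2009 + 7 = 24 May 2009 to 17 May 2009 + 27 = 13 June 2009; 16 June 2009 is 3 days past the end of the window.
The procedure was therefore not followed at step 6.

No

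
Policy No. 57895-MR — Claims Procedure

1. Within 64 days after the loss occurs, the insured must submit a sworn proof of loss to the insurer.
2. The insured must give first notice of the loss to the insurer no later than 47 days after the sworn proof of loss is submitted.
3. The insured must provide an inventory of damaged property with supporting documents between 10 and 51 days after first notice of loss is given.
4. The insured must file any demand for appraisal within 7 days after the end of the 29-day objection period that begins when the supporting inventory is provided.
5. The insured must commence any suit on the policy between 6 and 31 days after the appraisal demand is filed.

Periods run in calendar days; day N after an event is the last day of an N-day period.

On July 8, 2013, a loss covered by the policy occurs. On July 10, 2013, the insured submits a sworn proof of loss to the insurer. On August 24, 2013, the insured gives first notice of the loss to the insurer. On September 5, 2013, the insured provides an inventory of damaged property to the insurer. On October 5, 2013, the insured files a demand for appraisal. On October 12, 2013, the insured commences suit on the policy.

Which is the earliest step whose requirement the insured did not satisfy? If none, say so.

(1) due by July 8, 2013 + 64 days = September 10, 2013; done July 10, 2013 — timely.
(2) due by July 10, 2013 + 47 days = August 26, 2013; done August 24, 2013 — timely.
(3) the permitted window runs from August 24, 2013 + 10 = September 3, 2013 to August 24, 2013 + 51 = October 14, 2013; September 5, 2013 falls inside that range.
(4) due by October 4, 2013 + 7 days = October 11, 2013; done October 5, 2013 — timely.
(5) the permitted window runs from October 5, 2013 + 6 = October 11, 2013 to October 5, 2013 + 31 = November 5, 2013; done October 12, 2013 — within the window.

None — every step was satisfied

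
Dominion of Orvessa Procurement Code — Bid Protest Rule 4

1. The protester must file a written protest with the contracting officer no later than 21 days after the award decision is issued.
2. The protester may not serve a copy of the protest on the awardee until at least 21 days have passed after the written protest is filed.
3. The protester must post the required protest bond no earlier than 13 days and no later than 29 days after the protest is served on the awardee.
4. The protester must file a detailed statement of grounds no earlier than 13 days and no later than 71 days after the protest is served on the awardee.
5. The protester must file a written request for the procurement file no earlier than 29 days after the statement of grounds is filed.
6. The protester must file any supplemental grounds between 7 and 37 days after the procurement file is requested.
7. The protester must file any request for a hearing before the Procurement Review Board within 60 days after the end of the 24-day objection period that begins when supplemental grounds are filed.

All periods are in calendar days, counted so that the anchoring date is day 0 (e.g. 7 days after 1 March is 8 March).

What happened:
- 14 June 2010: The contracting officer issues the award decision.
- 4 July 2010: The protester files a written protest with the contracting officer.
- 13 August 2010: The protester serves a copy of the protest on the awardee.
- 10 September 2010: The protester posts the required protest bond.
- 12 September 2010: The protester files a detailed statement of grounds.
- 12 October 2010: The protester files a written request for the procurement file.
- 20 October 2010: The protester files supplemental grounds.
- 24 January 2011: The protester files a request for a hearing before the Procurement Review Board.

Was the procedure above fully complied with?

No

Step 1: 21 days after 14 June 2010 (when the award decision is issued) is 5 July 2010; 4 July 2010 is within that limit.
Step 2: the earliest permitted date is 21 days after 4 July 2010 (when the written protest is filed), i.e. 25 July 2010; done 13 August 2010 — permitted.
Step 3: the window is 13–29 days after 13 August 2010 (when the protest is served on the awardee), so 26 August 2010 through 11 September 2010; 10 September 2010 falls inside that range.
Step 4: the window is 13–71 days after 13 August 2010 (when the protest is served on the awardee), so 26 August 2010 through 23 October 2010; done 12 September 2010 — within the window.
Step 5: the earliest permitted date is 29 days after 12 September 2010 (when the statement of grounds is filed), i.e. 11 October 2010; done 12 October 2010, after the minimum wait.
Step 6: the window is 7–37 days after 12 October 2010 (when the procurement file is requested), so 19 October 2010 through 18 November 2010; 20 October 2010 falls inside that range.
Step 7: 60 days after 13 November 2010 (end of the 24-day objection period, which began when supplemental grounds are filed on 20 October 2010) is 12 January 2011; not done until 24 January 2011, 12 days after the deadline.
The procedure was therefore not followed at step 7.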